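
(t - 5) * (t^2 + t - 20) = t^3 - 4*t^2 - 25*t + 100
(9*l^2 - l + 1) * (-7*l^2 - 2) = -63*l^4 + 7*l^3 - 25*l^2 + 2*l - 2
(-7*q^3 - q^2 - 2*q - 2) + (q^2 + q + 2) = -7*q^3 - q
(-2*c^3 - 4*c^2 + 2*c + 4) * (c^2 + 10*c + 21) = -2*c^5 - 24*c^4 - 80*c^3 - 60*c^2 + 82*c + 84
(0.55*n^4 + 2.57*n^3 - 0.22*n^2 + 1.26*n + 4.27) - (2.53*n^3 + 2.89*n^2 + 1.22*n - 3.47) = 0.55*n^4 + 0.04*n^3 - 3.11*n^2 + 0.04*n + 7.74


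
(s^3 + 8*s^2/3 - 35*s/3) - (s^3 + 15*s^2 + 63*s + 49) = -37*s^2/3 - 224*s/3 - 49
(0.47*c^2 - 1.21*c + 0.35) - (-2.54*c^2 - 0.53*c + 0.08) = 3.01*c^2 - 0.68*c + 0.27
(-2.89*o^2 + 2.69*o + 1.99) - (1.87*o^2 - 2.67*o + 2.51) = -4.76*o^2 + 5.36*o - 0.52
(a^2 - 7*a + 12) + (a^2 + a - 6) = 2*a^2 - 6*a + 6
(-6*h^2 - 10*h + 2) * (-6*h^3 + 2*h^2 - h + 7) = 36*h^5 + 48*h^4 - 26*h^3 - 28*h^2 - 72*h + 14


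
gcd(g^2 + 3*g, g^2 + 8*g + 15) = g + 3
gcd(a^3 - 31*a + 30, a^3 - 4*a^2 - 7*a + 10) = a^2 - 6*a + 5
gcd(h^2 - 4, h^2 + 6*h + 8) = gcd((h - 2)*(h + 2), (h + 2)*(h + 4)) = h + 2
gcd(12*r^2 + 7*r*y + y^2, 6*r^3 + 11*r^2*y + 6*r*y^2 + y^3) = 3*r + y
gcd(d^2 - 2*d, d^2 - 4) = d - 2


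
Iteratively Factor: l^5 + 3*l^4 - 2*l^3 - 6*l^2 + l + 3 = (l - 1)*(l^4 + 4*l^3 + 2*l^2 - 4*l - 3) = (l - 1)*(l + 1)*(l^3 + 3*l^2 - l - 3) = (l - 1)*(l + 1)^2*(l^2 + 2*l - 3) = (l - 1)*(l + 1)^2*(l + 3)*(l - 1)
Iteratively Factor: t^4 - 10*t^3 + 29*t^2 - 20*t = (t - 4)*(t^3 - 6*t^2 + 5*t) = (t - 5)*(t - 4)*(t^2 - t) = t*(t - 5)*(t - 4)*(t - 1)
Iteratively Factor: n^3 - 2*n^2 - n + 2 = (n - 2)*(n^2 - 1) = (n - 2)*(n - 1)*(n + 1)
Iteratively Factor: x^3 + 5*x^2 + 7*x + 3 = (x + 1)*(x^2 + 4*x + 3) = (x + 1)^2*(x + 3)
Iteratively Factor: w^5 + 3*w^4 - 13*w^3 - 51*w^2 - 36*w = (w + 3)*(w^4 - 13*w^2 - 12*w) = (w - 4)*(w + 3)*(w^3 + 4*w^2 + 3*w) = w*(w - 4)*(w + 3)*(w^2 + 4*w + 3) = w*(w - 4)*(w + 3)^2*(w + 1)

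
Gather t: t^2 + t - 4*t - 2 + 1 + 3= t^2 - 3*t + 2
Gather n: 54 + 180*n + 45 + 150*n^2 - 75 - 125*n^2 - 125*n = 25*n^2 + 55*n + 24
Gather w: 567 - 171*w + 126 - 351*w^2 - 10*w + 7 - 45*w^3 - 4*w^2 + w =-45*w^3 - 355*w^2 - 180*w + 700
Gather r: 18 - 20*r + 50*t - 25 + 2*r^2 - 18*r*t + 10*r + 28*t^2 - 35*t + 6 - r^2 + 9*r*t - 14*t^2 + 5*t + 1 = r^2 + r*(-9*t - 10) + 14*t^2 + 20*t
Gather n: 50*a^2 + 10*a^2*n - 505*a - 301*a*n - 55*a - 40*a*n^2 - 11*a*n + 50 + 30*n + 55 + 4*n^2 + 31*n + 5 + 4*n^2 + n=50*a^2 - 560*a + n^2*(8 - 40*a) + n*(10*a^2 - 312*a + 62) + 110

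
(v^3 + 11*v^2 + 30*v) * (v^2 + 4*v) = v^5 + 15*v^4 + 74*v^3 + 120*v^2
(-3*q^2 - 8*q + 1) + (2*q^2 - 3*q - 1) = -q^2 - 11*q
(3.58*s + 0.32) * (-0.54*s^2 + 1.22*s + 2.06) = -1.9332*s^3 + 4.1948*s^2 + 7.7652*s + 0.6592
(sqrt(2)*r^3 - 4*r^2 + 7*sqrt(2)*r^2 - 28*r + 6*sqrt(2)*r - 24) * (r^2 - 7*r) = sqrt(2)*r^5 - 4*r^4 - 43*sqrt(2)*r^3 - 42*sqrt(2)*r^2 + 172*r^2 + 168*r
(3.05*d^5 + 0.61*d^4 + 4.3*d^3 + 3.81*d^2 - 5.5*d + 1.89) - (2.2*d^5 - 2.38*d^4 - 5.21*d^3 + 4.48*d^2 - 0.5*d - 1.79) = 0.85*d^5 + 2.99*d^4 + 9.51*d^3 - 0.67*d^2 - 5.0*d + 3.68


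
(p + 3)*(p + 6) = p^2 + 9*p + 18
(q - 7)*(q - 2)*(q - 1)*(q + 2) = q^4 - 8*q^3 + 3*q^2 + 32*q - 28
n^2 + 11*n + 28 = (n + 4)*(n + 7)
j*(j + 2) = j^2 + 2*j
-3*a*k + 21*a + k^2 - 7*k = (-3*a + k)*(k - 7)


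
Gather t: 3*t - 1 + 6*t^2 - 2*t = 6*t^2 + t - 1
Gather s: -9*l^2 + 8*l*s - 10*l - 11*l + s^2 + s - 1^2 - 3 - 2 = -9*l^2 - 21*l + s^2 + s*(8*l + 1) - 6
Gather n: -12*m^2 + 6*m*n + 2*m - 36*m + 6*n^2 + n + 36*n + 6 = -12*m^2 - 34*m + 6*n^2 + n*(6*m + 37) + 6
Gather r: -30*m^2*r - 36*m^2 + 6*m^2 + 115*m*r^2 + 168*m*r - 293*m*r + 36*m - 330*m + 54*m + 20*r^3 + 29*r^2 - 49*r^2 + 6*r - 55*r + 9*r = -30*m^2 - 240*m + 20*r^3 + r^2*(115*m - 20) + r*(-30*m^2 - 125*m - 40)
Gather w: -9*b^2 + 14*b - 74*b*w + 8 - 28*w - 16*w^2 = -9*b^2 + 14*b - 16*w^2 + w*(-74*b - 28) + 8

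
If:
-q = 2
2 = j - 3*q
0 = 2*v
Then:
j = -4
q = -2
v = 0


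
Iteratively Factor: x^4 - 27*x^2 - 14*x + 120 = (x + 4)*(x^3 - 4*x^2 - 11*x + 30) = (x - 5)*(x + 4)*(x^2 + x - 6) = (x - 5)*(x + 3)*(x + 4)*(x - 2)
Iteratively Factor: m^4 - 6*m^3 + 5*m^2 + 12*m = (m - 4)*(m^3 - 2*m^2 - 3*m) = (m - 4)*(m + 1)*(m^2 - 3*m) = m*(m - 4)*(m + 1)*(m - 3)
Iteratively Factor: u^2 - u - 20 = (u + 4)*(u - 5)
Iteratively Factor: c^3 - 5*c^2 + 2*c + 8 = (c - 4)*(c^2 - c - 2) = (c - 4)*(c - 2)*(c + 1)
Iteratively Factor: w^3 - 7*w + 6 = (w - 1)*(w^2 + w - 6) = (w - 1)*(w + 3)*(w - 2)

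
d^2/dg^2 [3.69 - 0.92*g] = 0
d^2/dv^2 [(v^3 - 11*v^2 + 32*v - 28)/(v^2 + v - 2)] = 4*(23*v^3 - 78*v^2 + 60*v - 32)/(v^6 + 3*v^5 - 3*v^4 - 11*v^3 + 6*v^2 + 12*v - 8)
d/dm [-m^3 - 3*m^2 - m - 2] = -3*m^2 - 6*m - 1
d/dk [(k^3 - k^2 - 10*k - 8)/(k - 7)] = 2*(k^3 - 11*k^2 + 7*k + 39)/(k^2 - 14*k + 49)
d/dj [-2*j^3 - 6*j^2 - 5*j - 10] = -6*j^2 - 12*j - 5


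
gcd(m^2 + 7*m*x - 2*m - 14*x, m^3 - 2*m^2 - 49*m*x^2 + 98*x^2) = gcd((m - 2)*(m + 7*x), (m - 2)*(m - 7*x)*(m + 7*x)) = m^2 + 7*m*x - 2*m - 14*x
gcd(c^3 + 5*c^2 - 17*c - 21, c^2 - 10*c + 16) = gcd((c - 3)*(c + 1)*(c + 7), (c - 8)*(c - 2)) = 1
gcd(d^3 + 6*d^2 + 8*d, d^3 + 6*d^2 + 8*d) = d^3 + 6*d^2 + 8*d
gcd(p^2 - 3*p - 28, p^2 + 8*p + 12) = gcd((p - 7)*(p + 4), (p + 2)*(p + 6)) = 1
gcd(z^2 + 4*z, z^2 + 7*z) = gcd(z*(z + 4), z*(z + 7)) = z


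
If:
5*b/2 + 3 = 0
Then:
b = -6/5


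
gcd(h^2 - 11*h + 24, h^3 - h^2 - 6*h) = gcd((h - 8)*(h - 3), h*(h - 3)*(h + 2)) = h - 3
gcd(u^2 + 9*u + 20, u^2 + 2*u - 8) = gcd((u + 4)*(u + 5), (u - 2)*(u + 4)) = u + 4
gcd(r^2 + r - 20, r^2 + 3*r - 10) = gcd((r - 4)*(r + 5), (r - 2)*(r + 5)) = r + 5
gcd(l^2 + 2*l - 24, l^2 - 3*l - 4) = l - 4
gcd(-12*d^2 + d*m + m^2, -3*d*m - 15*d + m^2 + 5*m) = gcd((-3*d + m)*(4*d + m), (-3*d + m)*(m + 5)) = 3*d - m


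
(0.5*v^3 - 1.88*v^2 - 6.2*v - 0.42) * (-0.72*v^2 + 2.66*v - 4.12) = -0.36*v^5 + 2.6836*v^4 - 2.5968*v^3 - 8.444*v^2 + 24.4268*v + 1.7304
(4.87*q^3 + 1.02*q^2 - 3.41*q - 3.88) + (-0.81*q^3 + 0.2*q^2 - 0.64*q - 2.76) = 4.06*q^3 + 1.22*q^2 - 4.05*q - 6.64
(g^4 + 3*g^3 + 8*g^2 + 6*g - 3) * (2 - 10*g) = -10*g^5 - 28*g^4 - 74*g^3 - 44*g^2 + 42*g - 6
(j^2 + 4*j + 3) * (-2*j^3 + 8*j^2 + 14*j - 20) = -2*j^5 + 40*j^3 + 60*j^2 - 38*j - 60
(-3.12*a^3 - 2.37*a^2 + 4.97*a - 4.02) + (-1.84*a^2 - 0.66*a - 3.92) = -3.12*a^3 - 4.21*a^2 + 4.31*a - 7.94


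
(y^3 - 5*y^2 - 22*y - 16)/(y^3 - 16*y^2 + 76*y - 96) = (y^2 + 3*y + 2)/(y^2 - 8*y + 12)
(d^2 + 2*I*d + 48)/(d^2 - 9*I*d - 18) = (d + 8*I)/(d - 3*I)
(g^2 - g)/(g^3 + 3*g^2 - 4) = g/(g^2 + 4*g + 4)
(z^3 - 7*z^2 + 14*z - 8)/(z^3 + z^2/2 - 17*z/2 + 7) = 2*(z - 4)/(2*z + 7)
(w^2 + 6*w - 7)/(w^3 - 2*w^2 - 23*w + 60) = (w^2 + 6*w - 7)/(w^3 - 2*w^2 - 23*w + 60)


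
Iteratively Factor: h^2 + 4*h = (h)*(h + 4)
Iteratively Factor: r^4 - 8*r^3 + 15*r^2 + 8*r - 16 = (r - 1)*(r^3 - 7*r^2 + 8*r + 16) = (r - 1)*(r + 1)*(r^2 - 8*r + 16) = (r - 4)*(r - 1)*(r + 1)*(r - 4)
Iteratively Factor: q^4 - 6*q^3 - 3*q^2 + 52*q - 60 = (q - 2)*(q^3 - 4*q^2 - 11*q + 30) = (q - 2)*(q + 3)*(q^2 - 7*q + 10) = (q - 5)*(q - 2)*(q + 3)*(q - 2)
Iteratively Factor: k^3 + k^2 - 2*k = (k + 2)*(k^2 - k) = (k - 1)*(k + 2)*(k)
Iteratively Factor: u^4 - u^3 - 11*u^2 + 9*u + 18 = (u - 2)*(u^3 + u^2 - 9*u - 9) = (u - 3)*(u - 2)*(u^2 + 4*u + 3) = (u - 3)*(u - 2)*(u + 1)*(u + 3)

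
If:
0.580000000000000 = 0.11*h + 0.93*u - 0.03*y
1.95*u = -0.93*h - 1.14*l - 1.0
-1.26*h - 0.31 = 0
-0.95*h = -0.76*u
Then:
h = -0.25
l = -0.15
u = -0.31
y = -29.77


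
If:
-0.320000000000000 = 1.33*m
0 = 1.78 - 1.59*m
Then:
No Solution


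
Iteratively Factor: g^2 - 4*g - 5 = (g + 1)*(g - 5)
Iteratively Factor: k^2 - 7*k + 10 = (k - 5)*(k - 2)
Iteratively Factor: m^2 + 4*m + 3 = (m + 3)*(m + 1)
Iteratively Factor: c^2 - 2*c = (c)*(c - 2)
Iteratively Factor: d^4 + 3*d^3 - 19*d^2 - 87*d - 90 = (d + 3)*(d^3 - 19*d - 30) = (d + 3)^2*(d^2 - 3*d - 10) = (d + 2)*(d + 3)^2*(d - 5)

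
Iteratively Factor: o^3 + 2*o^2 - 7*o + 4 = (o - 1)*(o^2 + 3*o - 4) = (o - 1)^2*(o + 4)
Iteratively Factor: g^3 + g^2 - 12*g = (g - 3)*(g^2 + 4*g) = (g - 3)*(g + 4)*(g)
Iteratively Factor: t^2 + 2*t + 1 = (t + 1)*(t + 1)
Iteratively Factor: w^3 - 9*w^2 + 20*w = (w)*(w^2 - 9*w + 20) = w*(w - 4)*(w - 5)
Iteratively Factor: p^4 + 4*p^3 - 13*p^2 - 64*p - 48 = (p + 1)*(p^3 + 3*p^2 - 16*p - 48) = (p + 1)*(p + 3)*(p^2 - 16) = (p - 4)*(p + 1)*(p + 3)*(p + 4)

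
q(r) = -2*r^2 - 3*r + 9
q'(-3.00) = 9.00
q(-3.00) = 0.00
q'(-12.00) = 45.00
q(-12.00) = -243.00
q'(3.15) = -15.60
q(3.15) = -20.30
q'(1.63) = -9.52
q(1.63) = -1.20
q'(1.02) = -7.08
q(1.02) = 3.86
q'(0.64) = -5.56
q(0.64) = 6.26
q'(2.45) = -12.80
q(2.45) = -10.36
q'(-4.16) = 13.64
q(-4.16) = -13.13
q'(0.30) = -4.20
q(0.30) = 7.92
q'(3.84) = -18.36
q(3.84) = -32.01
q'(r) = -4*r - 3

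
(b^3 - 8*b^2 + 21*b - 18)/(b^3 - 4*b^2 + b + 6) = (b - 3)/(b + 1)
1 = 1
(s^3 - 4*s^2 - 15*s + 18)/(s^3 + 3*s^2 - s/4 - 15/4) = 4*(s^2 - 3*s - 18)/(4*s^2 + 16*s + 15)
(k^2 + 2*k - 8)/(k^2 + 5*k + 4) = (k - 2)/(k + 1)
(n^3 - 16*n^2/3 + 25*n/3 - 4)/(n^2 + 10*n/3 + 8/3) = (3*n^3 - 16*n^2 + 25*n - 12)/(3*n^2 + 10*n + 8)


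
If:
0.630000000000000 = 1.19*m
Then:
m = 0.53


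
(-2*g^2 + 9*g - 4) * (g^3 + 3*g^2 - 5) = -2*g^5 + 3*g^4 + 23*g^3 - 2*g^2 - 45*g + 20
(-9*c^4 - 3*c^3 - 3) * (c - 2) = -9*c^5 + 15*c^4 + 6*c^3 - 3*c + 6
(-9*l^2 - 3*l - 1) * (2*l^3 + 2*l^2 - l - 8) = -18*l^5 - 24*l^4 + l^3 + 73*l^2 + 25*l + 8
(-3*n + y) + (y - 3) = -3*n + 2*y - 3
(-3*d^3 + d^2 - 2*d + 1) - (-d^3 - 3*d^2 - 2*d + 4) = -2*d^3 + 4*d^2 - 3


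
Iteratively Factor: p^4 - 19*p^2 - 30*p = (p + 3)*(p^3 - 3*p^2 - 10*p) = (p + 2)*(p + 3)*(p^2 - 5*p) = p*(p + 2)*(p + 3)*(p - 5)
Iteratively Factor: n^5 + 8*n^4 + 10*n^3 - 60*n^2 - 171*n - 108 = (n - 3)*(n^4 + 11*n^3 + 43*n^2 + 69*n + 36) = (n - 3)*(n + 1)*(n^3 + 10*n^2 + 33*n + 36) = (n - 3)*(n + 1)*(n + 3)*(n^2 + 7*n + 12) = (n - 3)*(n + 1)*(n + 3)^2*(n + 4)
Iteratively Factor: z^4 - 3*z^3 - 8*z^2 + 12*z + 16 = (z + 1)*(z^3 - 4*z^2 - 4*z + 16) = (z - 2)*(z + 1)*(z^2 - 2*z - 8) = (z - 2)*(z + 1)*(z + 2)*(z - 4)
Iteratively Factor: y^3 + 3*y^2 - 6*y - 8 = (y - 2)*(y^2 + 5*y + 4) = (y - 2)*(y + 1)*(y + 4)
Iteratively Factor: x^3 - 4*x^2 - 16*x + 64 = (x - 4)*(x^2 - 16) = (x - 4)*(x + 4)*(x - 4)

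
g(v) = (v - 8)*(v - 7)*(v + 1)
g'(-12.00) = 809.00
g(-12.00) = -4180.00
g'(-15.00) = 1136.00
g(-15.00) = -7084.00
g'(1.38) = 8.07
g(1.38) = 88.55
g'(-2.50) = 129.75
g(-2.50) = -149.62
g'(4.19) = -23.65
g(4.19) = 55.56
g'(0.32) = 32.35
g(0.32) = 67.72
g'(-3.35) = 168.47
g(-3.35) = -276.06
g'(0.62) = 24.79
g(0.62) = 76.28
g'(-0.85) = 66.97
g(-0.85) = 10.42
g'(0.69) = 23.11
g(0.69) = 77.95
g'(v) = (v - 8)*(v - 7) + (v - 8)*(v + 1) + (v - 7)*(v + 1)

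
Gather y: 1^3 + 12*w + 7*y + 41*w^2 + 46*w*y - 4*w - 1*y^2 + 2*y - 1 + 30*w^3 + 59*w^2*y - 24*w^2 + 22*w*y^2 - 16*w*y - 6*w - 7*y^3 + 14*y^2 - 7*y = 30*w^3 + 17*w^2 + 2*w - 7*y^3 + y^2*(22*w + 13) + y*(59*w^2 + 30*w + 2)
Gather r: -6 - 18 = -24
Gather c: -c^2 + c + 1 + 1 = -c^2 + c + 2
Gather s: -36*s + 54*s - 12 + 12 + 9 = 18*s + 9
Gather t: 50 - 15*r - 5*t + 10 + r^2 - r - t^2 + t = r^2 - 16*r - t^2 - 4*t + 60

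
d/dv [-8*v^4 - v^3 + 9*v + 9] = -32*v^3 - 3*v^2 + 9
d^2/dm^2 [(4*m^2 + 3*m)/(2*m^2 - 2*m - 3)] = 4*(14*m^3 + 36*m^2 + 27*m + 9)/(8*m^6 - 24*m^5 - 12*m^4 + 64*m^3 + 18*m^2 - 54*m - 27)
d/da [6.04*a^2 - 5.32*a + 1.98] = 12.08*a - 5.32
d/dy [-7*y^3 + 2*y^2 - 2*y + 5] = -21*y^2 + 4*y - 2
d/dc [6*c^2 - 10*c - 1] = 12*c - 10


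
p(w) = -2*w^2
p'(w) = -4*w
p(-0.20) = -0.08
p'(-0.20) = 0.80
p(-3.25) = -21.12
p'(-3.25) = 13.00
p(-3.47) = -24.08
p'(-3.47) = 13.88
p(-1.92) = -7.37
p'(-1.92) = 7.68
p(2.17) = -9.42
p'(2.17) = -8.68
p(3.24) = -21.00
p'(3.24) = -12.96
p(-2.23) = -9.95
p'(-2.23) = 8.92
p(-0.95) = -1.80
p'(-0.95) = 3.80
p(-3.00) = -18.00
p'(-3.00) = 12.00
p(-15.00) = -450.00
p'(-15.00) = 60.00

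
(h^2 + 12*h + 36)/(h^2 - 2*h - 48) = (h + 6)/(h - 8)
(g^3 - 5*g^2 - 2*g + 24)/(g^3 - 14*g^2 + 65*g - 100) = (g^2 - g - 6)/(g^2 - 10*g + 25)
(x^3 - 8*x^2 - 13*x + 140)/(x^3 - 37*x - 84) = (x - 5)/(x + 3)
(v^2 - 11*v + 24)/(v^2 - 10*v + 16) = (v - 3)/(v - 2)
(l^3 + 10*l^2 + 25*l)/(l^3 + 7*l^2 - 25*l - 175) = l*(l + 5)/(l^2 + 2*l - 35)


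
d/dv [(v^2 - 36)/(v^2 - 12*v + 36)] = -12/(v^2 - 12*v + 36)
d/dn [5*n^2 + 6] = 10*n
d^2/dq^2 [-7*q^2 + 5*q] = -14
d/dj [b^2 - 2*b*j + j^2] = -2*b + 2*j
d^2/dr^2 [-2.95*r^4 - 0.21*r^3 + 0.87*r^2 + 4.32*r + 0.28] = -35.4*r^2 - 1.26*r + 1.74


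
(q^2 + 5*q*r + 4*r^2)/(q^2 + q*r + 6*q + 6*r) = (q + 4*r)/(q + 6)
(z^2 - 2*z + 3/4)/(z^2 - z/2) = (z - 3/2)/z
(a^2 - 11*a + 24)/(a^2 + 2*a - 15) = (a - 8)/(a + 5)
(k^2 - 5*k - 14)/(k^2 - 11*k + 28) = (k + 2)/(k - 4)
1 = 1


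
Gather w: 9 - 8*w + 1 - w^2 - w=-w^2 - 9*w + 10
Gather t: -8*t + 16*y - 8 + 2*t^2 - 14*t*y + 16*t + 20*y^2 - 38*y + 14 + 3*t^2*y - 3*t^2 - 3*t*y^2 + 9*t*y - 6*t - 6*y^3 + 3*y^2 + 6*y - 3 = t^2*(3*y - 1) + t*(-3*y^2 - 5*y + 2) - 6*y^3 + 23*y^2 - 16*y + 3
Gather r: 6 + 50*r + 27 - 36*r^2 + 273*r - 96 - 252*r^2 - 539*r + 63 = -288*r^2 - 216*r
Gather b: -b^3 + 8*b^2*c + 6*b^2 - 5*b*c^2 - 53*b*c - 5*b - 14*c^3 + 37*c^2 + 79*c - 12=-b^3 + b^2*(8*c + 6) + b*(-5*c^2 - 53*c - 5) - 14*c^3 + 37*c^2 + 79*c - 12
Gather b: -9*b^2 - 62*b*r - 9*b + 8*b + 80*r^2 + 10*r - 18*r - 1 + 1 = -9*b^2 + b*(-62*r - 1) + 80*r^2 - 8*r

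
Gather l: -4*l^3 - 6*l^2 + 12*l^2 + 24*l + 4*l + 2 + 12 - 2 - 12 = -4*l^3 + 6*l^2 + 28*l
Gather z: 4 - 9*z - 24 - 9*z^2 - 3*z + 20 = -9*z^2 - 12*z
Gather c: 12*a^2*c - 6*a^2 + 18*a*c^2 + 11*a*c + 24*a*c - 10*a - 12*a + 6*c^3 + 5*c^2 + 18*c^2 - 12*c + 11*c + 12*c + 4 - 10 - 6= -6*a^2 - 22*a + 6*c^3 + c^2*(18*a + 23) + c*(12*a^2 + 35*a + 11) - 12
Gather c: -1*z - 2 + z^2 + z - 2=z^2 - 4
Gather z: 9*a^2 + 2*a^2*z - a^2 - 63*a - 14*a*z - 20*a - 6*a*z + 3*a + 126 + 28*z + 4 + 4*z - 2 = 8*a^2 - 80*a + z*(2*a^2 - 20*a + 32) + 128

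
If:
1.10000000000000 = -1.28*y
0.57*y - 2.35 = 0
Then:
No Solution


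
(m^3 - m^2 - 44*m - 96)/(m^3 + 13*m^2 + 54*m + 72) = (m - 8)/(m + 6)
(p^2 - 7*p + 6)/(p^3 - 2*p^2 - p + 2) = (p - 6)/(p^2 - p - 2)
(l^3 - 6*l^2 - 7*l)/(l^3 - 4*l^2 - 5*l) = (l - 7)/(l - 5)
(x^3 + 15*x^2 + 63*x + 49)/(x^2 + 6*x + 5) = (x^2 + 14*x + 49)/(x + 5)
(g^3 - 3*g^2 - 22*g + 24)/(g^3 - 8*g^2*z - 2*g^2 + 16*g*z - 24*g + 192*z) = (1 - g)/(-g + 8*z)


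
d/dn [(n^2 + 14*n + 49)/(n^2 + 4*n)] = 2*(-5*n^2 - 49*n - 98)/(n^2*(n^2 + 8*n + 16))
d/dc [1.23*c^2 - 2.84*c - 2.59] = 2.46*c - 2.84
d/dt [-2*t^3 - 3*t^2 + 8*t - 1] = -6*t^2 - 6*t + 8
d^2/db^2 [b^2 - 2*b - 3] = 2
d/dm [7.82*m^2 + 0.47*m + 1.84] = 15.64*m + 0.47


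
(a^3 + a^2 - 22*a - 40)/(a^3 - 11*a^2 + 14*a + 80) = (a + 4)/(a - 8)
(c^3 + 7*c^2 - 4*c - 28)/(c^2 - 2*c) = c + 9 + 14/c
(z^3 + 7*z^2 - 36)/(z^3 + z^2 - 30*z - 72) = (z^2 + 4*z - 12)/(z^2 - 2*z - 24)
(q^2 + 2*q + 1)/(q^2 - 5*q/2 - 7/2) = 2*(q + 1)/(2*q - 7)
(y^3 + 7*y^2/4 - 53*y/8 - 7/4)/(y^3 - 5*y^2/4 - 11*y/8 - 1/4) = (2*y + 7)/(2*y + 1)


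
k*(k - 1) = k^2 - k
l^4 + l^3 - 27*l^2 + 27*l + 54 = (l - 3)^2*(l + 1)*(l + 6)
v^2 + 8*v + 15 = (v + 3)*(v + 5)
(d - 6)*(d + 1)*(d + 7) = d^3 + 2*d^2 - 41*d - 42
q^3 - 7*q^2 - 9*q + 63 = (q - 7)*(q - 3)*(q + 3)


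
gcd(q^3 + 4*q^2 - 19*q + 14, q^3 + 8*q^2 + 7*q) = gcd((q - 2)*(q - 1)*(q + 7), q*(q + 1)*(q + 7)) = q + 7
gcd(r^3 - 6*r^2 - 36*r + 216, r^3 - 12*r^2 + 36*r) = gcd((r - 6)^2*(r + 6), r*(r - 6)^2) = r^2 - 12*r + 36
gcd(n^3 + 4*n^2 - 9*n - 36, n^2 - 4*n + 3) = n - 3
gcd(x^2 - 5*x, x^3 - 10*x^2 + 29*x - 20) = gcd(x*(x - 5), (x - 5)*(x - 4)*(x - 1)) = x - 5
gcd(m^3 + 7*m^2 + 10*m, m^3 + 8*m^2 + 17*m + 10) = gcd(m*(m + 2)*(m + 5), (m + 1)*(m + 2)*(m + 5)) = m^2 + 7*m + 10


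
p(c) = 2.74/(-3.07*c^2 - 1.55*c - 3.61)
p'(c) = 2.74*(6.14*c + 1.55)/(-3.07*c^2 - 1.55*c - 3.61)^2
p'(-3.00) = -0.07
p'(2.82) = 0.05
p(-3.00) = -0.10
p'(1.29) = 0.23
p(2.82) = -0.08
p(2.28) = -0.12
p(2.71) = -0.09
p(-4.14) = -0.06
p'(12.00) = 0.00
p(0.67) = -0.45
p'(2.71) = 0.05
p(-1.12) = -0.48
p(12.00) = -0.01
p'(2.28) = 0.08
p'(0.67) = 0.43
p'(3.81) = 0.02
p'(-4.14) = -0.03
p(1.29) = -0.26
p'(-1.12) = -0.45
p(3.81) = -0.05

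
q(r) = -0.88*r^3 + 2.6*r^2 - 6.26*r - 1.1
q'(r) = -2.64*r^2 + 5.2*r - 6.26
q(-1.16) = 11.03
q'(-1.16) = -15.84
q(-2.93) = 61.70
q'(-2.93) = -44.16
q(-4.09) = 128.20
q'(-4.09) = -71.69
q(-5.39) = 245.98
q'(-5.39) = -110.99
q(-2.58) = 47.47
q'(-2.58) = -37.25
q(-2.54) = 46.00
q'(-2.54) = -36.50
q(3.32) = -25.43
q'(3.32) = -18.10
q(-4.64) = 171.83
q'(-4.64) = -87.23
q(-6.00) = 320.14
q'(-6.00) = -132.50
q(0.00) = -1.10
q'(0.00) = -6.26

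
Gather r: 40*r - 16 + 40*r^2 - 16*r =40*r^2 + 24*r - 16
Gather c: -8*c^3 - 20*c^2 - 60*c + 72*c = -8*c^3 - 20*c^2 + 12*c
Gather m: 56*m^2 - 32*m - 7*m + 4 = 56*m^2 - 39*m + 4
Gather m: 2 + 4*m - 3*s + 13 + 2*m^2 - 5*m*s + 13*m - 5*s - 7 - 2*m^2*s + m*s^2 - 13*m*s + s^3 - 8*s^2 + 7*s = m^2*(2 - 2*s) + m*(s^2 - 18*s + 17) + s^3 - 8*s^2 - s + 8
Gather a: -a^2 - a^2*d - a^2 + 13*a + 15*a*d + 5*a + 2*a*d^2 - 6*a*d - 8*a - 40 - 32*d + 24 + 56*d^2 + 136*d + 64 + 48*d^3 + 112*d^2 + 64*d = a^2*(-d - 2) + a*(2*d^2 + 9*d + 10) + 48*d^3 + 168*d^2 + 168*d + 48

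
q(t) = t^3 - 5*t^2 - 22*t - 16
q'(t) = 3*t^2 - 10*t - 22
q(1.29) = -50.55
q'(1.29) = -29.91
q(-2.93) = -19.62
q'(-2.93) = 33.05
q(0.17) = -19.88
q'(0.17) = -23.61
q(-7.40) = -532.22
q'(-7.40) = 216.28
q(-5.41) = -201.66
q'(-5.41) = 119.90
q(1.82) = -66.57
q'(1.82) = -30.26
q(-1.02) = 0.18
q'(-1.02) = -8.68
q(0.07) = -17.56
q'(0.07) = -22.69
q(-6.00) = -280.00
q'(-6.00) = 146.00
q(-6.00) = -280.00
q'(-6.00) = 146.00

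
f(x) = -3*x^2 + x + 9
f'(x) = 1 - 6*x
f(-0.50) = 7.75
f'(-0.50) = 4.00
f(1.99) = -0.89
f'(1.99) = -10.94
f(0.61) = 8.49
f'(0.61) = -2.66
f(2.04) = -1.44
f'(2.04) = -11.24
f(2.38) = -5.61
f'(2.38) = -13.28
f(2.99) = -14.83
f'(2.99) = -16.94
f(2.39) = -5.75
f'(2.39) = -13.34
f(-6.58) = -127.47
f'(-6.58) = 40.48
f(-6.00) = -105.00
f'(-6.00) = 37.00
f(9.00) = -225.00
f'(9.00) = -53.00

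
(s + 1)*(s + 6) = s^2 + 7*s + 6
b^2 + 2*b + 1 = (b + 1)^2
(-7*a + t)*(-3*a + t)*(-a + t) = -21*a^3 + 31*a^2*t - 11*a*t^2 + t^3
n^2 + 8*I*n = n*(n + 8*I)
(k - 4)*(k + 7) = k^2 + 3*k - 28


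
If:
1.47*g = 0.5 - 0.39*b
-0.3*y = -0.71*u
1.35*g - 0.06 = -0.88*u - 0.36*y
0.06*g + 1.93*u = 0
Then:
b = 1.11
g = 0.05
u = -0.00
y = -0.00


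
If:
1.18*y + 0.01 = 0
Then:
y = -0.01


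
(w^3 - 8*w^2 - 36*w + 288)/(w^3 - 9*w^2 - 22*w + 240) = (w + 6)/(w + 5)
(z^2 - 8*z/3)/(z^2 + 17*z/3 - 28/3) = z*(3*z - 8)/(3*z^2 + 17*z - 28)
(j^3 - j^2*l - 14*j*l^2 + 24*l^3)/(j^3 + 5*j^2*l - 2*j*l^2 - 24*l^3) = (j - 3*l)/(j + 3*l)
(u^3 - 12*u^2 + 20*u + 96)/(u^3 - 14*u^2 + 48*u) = (u + 2)/u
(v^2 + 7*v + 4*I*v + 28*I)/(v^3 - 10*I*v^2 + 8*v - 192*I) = (v + 7)/(v^2 - 14*I*v - 48)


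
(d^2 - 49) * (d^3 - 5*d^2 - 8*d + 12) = d^5 - 5*d^4 - 57*d^3 + 257*d^2 + 392*d - 588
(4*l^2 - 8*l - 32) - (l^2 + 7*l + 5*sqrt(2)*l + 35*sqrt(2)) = 3*l^2 - 15*l - 5*sqrt(2)*l - 35*sqrt(2) - 32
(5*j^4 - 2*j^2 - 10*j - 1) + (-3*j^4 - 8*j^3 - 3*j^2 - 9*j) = 2*j^4 - 8*j^3 - 5*j^2 - 19*j - 1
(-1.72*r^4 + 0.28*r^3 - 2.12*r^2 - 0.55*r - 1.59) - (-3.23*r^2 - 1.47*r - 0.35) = -1.72*r^4 + 0.28*r^3 + 1.11*r^2 + 0.92*r - 1.24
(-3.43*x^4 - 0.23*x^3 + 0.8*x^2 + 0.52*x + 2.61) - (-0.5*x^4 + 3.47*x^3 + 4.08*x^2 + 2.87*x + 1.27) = -2.93*x^4 - 3.7*x^3 - 3.28*x^2 - 2.35*x + 1.34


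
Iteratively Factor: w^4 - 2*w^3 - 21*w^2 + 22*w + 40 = (w + 1)*(w^3 - 3*w^2 - 18*w + 40) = (w + 1)*(w + 4)*(w^2 - 7*w + 10) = (w - 5)*(w + 1)*(w + 4)*(w - 2)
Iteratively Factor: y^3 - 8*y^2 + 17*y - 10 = (y - 5)*(y^2 - 3*y + 2) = (y - 5)*(y - 1)*(y - 2)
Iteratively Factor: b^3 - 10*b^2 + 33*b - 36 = (b - 4)*(b^2 - 6*b + 9) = (b - 4)*(b - 3)*(b - 3)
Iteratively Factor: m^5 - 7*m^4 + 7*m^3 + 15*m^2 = (m - 5)*(m^4 - 2*m^3 - 3*m^2) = m*(m - 5)*(m^3 - 2*m^2 - 3*m) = m^2*(m - 5)*(m^2 - 2*m - 3) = m^2*(m - 5)*(m + 1)*(m - 3)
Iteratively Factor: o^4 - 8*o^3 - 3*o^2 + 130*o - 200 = (o + 4)*(o^3 - 12*o^2 + 45*o - 50) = (o - 2)*(o + 4)*(o^2 - 10*o + 25) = (o - 5)*(o - 2)*(o + 4)*(o - 5)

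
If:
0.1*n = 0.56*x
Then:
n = 5.6*x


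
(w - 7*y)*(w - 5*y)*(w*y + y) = w^3*y - 12*w^2*y^2 + w^2*y + 35*w*y^3 - 12*w*y^2 + 35*y^3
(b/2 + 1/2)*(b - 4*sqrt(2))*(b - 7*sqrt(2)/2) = b^3/2 - 15*sqrt(2)*b^2/4 + b^2/2 - 15*sqrt(2)*b/4 + 14*b + 14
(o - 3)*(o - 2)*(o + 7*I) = o^3 - 5*o^2 + 7*I*o^2 + 6*o - 35*I*o + 42*I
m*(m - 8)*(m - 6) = m^3 - 14*m^2 + 48*m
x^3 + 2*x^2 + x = x*(x + 1)^2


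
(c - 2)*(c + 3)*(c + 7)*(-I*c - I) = -I*c^4 - 9*I*c^3 - 9*I*c^2 + 41*I*c + 42*I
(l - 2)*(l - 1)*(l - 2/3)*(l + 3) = l^4 - 2*l^3/3 - 7*l^2 + 32*l/3 - 4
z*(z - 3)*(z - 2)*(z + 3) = z^4 - 2*z^3 - 9*z^2 + 18*z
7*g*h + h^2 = h*(7*g + h)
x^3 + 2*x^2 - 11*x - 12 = (x - 3)*(x + 1)*(x + 4)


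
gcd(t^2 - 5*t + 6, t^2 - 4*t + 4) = t - 2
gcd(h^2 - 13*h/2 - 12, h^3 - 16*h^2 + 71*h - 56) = h - 8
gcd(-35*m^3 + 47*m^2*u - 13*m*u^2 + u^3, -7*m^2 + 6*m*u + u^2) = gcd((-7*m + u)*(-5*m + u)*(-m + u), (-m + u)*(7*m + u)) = -m + u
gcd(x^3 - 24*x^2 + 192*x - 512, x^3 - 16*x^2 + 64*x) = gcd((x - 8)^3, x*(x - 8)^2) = x^2 - 16*x + 64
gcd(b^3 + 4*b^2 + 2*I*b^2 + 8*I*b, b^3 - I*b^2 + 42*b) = b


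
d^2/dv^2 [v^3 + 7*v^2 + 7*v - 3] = 6*v + 14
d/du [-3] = 0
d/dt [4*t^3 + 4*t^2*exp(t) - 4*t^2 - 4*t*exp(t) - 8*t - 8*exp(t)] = 4*t^2*exp(t) + 12*t^2 + 4*t*exp(t) - 8*t - 12*exp(t) - 8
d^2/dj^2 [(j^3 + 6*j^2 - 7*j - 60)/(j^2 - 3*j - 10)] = 60*(j^3 + 3*j^2 + 21*j - 11)/(j^6 - 9*j^5 - 3*j^4 + 153*j^3 + 30*j^2 - 900*j - 1000)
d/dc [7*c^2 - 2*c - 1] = 14*c - 2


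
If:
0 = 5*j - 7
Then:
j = 7/5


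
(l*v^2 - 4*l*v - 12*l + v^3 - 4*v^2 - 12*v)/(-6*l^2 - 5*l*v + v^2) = (v^2 - 4*v - 12)/(-6*l + v)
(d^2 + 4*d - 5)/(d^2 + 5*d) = (d - 1)/d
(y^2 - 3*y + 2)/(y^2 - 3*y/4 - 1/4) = 4*(y - 2)/(4*y + 1)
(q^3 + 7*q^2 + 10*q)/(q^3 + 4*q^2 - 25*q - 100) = q*(q + 2)/(q^2 - q - 20)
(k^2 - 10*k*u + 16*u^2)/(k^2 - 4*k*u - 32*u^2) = (k - 2*u)/(k + 4*u)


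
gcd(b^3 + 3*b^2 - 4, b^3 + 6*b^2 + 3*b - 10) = b^2 + b - 2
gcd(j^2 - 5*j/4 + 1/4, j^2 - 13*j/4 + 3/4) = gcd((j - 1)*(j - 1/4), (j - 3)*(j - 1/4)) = j - 1/4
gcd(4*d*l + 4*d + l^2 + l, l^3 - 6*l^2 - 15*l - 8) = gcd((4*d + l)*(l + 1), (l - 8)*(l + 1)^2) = l + 1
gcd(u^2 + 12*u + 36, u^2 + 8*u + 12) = u + 6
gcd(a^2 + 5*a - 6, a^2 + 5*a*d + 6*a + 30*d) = a + 6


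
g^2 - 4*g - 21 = (g - 7)*(g + 3)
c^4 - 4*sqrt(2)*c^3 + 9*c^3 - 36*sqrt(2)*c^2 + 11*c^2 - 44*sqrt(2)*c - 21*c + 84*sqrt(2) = (c - 1)*(c + 3)*(c + 7)*(c - 4*sqrt(2))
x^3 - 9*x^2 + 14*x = x*(x - 7)*(x - 2)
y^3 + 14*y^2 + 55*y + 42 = (y + 1)*(y + 6)*(y + 7)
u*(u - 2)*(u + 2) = u^3 - 4*u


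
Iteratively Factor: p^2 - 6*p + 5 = (p - 1)*(p - 5)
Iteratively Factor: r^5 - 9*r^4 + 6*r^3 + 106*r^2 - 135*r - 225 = (r + 1)*(r^4 - 10*r^3 + 16*r^2 + 90*r - 225) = (r - 3)*(r + 1)*(r^3 - 7*r^2 - 5*r + 75) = (r - 5)*(r - 3)*(r + 1)*(r^2 - 2*r - 15) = (r - 5)*(r - 3)*(r + 1)*(r + 3)*(r - 5)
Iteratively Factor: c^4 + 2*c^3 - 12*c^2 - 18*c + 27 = (c + 3)*(c^3 - c^2 - 9*c + 9) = (c - 1)*(c + 3)*(c^2 - 9) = (c - 1)*(c + 3)^2*(c - 3)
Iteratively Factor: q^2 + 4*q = (q + 4)*(q)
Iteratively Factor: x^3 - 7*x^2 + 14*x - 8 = (x - 2)*(x^2 - 5*x + 4) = (x - 4)*(x - 2)*(x - 1)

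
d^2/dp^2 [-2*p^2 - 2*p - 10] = -4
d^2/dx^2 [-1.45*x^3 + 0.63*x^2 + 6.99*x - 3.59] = 1.26 - 8.7*x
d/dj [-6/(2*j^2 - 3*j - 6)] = 6*(4*j - 3)/(-2*j^2 + 3*j + 6)^2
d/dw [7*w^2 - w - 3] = 14*w - 1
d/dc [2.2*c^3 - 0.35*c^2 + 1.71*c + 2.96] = 6.6*c^2 - 0.7*c + 1.71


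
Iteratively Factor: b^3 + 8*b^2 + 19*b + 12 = (b + 1)*(b^2 + 7*b + 12) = (b + 1)*(b + 4)*(b + 3)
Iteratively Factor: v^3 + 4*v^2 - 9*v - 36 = (v + 3)*(v^2 + v - 12) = (v - 3)*(v + 3)*(v + 4)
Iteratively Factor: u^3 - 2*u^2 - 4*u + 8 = (u + 2)*(u^2 - 4*u + 4) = (u - 2)*(u + 2)*(u - 2)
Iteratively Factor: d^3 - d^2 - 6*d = (d)*(d^2 - d - 6) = d*(d - 3)*(d + 2)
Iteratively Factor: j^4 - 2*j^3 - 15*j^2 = (j)*(j^3 - 2*j^2 - 15*j) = j*(j + 3)*(j^2 - 5*j) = j^2*(j + 3)*(j - 5)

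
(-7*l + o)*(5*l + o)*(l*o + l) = -35*l^3*o - 35*l^3 - 2*l^2*o^2 - 2*l^2*o + l*o^3 + l*o^2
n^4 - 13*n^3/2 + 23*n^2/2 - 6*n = n*(n - 4)*(n - 3/2)*(n - 1)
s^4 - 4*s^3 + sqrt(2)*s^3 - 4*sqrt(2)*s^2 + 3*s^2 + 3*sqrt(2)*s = s*(s - 3)*(s - 1)*(s + sqrt(2))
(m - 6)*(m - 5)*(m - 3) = m^3 - 14*m^2 + 63*m - 90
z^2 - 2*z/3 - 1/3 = (z - 1)*(z + 1/3)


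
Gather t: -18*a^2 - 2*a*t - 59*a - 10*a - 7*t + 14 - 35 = -18*a^2 - 69*a + t*(-2*a - 7) - 21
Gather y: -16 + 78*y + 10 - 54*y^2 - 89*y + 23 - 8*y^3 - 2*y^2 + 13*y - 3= -8*y^3 - 56*y^2 + 2*y + 14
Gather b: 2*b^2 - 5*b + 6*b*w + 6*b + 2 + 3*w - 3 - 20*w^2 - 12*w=2*b^2 + b*(6*w + 1) - 20*w^2 - 9*w - 1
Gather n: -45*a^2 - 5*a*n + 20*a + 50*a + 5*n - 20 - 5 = -45*a^2 + 70*a + n*(5 - 5*a) - 25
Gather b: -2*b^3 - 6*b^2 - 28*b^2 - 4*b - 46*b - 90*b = -2*b^3 - 34*b^2 - 140*b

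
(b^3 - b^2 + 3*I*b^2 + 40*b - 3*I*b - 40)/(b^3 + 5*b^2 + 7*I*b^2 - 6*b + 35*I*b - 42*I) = (b^2 + 3*I*b + 40)/(b^2 + b*(6 + 7*I) + 42*I)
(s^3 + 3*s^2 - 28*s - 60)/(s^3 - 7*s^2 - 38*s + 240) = (s + 2)/(s - 8)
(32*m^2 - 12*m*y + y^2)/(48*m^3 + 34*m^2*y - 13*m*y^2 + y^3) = (-4*m + y)/(-6*m^2 - 5*m*y + y^2)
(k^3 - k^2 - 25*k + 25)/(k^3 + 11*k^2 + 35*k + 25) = (k^2 - 6*k + 5)/(k^2 + 6*k + 5)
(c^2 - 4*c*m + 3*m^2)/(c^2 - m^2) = (c - 3*m)/(c + m)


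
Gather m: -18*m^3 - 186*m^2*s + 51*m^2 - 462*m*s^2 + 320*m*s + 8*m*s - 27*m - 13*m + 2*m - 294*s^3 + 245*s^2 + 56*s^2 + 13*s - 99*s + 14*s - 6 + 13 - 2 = -18*m^3 + m^2*(51 - 186*s) + m*(-462*s^2 + 328*s - 38) - 294*s^3 + 301*s^2 - 72*s + 5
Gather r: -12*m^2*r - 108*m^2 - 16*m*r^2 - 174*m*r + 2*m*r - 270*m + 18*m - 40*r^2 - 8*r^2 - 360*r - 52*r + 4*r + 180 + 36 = -108*m^2 - 252*m + r^2*(-16*m - 48) + r*(-12*m^2 - 172*m - 408) + 216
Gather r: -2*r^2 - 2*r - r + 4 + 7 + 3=-2*r^2 - 3*r + 14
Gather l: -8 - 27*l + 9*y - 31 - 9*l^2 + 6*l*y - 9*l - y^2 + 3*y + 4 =-9*l^2 + l*(6*y - 36) - y^2 + 12*y - 35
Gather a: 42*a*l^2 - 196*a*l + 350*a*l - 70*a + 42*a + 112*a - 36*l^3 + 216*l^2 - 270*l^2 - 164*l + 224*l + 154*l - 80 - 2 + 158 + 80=a*(42*l^2 + 154*l + 84) - 36*l^3 - 54*l^2 + 214*l + 156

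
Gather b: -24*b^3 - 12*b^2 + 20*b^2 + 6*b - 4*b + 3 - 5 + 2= -24*b^3 + 8*b^2 + 2*b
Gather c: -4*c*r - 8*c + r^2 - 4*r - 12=c*(-4*r - 8) + r^2 - 4*r - 12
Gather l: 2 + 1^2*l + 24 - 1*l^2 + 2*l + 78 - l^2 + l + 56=-2*l^2 + 4*l + 160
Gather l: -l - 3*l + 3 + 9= 12 - 4*l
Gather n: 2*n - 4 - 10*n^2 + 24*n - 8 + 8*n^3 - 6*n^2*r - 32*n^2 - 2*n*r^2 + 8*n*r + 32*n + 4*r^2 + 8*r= 8*n^3 + n^2*(-6*r - 42) + n*(-2*r^2 + 8*r + 58) + 4*r^2 + 8*r - 12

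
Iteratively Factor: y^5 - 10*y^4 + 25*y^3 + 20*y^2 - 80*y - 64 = (y - 4)*(y^4 - 6*y^3 + y^2 + 24*y + 16) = (y - 4)*(y + 1)*(y^3 - 7*y^2 + 8*y + 16) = (y - 4)^2*(y + 1)*(y^2 - 3*y - 4) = (y - 4)^3*(y + 1)*(y + 1)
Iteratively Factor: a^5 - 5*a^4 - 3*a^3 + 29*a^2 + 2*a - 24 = (a + 1)*(a^4 - 6*a^3 + 3*a^2 + 26*a - 24) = (a + 1)*(a + 2)*(a^3 - 8*a^2 + 19*a - 12) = (a - 1)*(a + 1)*(a + 2)*(a^2 - 7*a + 12) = (a - 3)*(a - 1)*(a + 1)*(a + 2)*(a - 4)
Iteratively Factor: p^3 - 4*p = (p)*(p^2 - 4) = p*(p + 2)*(p - 2)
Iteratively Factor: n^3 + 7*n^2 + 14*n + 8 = (n + 4)*(n^2 + 3*n + 2) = (n + 1)*(n + 4)*(n + 2)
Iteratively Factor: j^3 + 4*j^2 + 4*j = (j + 2)*(j^2 + 2*j) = j*(j + 2)*(j + 2)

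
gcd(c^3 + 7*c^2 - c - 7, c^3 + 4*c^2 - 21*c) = c + 7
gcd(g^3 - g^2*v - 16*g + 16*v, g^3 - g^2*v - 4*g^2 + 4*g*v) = -g^2 + g*v + 4*g - 4*v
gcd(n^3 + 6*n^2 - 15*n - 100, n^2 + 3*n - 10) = n + 5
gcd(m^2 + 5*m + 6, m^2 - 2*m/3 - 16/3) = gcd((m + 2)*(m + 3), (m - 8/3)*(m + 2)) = m + 2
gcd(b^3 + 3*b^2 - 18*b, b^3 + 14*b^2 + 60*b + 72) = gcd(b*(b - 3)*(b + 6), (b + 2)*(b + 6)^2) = b + 6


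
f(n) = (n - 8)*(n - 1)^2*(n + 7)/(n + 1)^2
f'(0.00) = 223.00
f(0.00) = -56.00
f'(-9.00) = -27.03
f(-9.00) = 53.12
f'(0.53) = 29.53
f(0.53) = -5.31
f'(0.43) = 43.83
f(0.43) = -8.94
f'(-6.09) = -28.33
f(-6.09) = -24.88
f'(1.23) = -4.61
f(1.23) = -0.59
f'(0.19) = 107.68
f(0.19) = -26.02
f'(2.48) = -6.63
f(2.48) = -9.46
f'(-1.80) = -1171.10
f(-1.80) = -624.26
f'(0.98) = 0.58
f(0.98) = -0.01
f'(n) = (n - 8)*(n - 1)^2/(n + 1)^2 - 2*(n - 8)*(n - 1)^2*(n + 7)/(n + 1)^3 + (n - 8)*(n + 7)*(2*n - 2)/(n + 1)^2 + (n - 1)^2*(n + 7)/(n + 1)^2 = (2*n^4 + n^3 - 9*n^2 - 217*n + 223)/(n^3 + 3*n^2 + 3*n + 1)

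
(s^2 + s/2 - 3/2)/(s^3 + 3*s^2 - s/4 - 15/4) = 2/(2*s + 5)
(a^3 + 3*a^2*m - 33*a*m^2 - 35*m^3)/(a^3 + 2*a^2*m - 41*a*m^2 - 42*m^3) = (a - 5*m)/(a - 6*m)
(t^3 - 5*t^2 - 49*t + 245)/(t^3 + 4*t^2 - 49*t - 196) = (t - 5)/(t + 4)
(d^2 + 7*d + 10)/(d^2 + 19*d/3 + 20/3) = 3*(d + 2)/(3*d + 4)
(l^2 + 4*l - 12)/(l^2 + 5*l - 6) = (l - 2)/(l - 1)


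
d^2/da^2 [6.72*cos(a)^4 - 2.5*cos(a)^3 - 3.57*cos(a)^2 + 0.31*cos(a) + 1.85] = -107.52*cos(a)^4 + 22.5*cos(a)^3 + 94.92*cos(a)^2 - 15.31*cos(a) - 7.14000000000001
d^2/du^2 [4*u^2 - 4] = 8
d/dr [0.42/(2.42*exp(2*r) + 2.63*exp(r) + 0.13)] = (-2.0328*exp(r) - 1.1046)*exp(r)/(2.42*exp(2*r) + 2.63*exp(r) + 0.13)^2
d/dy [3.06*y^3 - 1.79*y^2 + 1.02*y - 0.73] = 9.18*y^2 - 3.58*y + 1.02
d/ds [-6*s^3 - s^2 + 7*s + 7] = -18*s^2 - 2*s + 7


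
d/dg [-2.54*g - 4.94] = -2.54000000000000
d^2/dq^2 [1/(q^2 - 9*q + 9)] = 2*(-q^2 + 9*q + (2*q - 9)^2 - 9)/(q^2 - 9*q + 9)^3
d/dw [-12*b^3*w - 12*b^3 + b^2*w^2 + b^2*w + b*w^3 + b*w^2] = b*(-12*b^2 + 2*b*w + b + 3*w^2 + 2*w)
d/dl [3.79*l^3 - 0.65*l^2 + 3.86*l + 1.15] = 11.37*l^2 - 1.3*l + 3.86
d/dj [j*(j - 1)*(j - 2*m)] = 3*j^2 - 4*j*m - 2*j + 2*m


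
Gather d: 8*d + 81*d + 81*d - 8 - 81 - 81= 170*d - 170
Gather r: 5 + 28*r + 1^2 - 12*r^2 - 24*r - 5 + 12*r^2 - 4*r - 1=0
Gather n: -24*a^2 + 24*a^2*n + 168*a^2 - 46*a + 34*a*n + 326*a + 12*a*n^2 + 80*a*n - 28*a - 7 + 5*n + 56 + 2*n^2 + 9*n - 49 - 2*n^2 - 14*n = 144*a^2 + 12*a*n^2 + 252*a + n*(24*a^2 + 114*a)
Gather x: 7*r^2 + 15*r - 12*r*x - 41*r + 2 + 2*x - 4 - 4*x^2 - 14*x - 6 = 7*r^2 - 26*r - 4*x^2 + x*(-12*r - 12) - 8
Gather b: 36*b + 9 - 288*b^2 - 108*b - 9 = -288*b^2 - 72*b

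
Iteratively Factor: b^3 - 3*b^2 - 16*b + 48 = (b - 3)*(b^2 - 16) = (b - 4)*(b - 3)*(b + 4)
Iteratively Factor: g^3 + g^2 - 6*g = (g - 2)*(g^2 + 3*g) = (g - 2)*(g + 3)*(g)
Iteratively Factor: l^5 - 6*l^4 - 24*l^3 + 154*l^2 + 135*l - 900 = (l - 3)*(l^4 - 3*l^3 - 33*l^2 + 55*l + 300) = (l - 5)*(l - 3)*(l^3 + 2*l^2 - 23*l - 60) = (l - 5)*(l - 3)*(l + 3)*(l^2 - l - 20) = (l - 5)^2*(l - 3)*(l + 3)*(l + 4)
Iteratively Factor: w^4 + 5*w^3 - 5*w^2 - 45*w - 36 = (w + 1)*(w^3 + 4*w^2 - 9*w - 36) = (w + 1)*(w + 4)*(w^2 - 9) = (w + 1)*(w + 3)*(w + 4)*(w - 3)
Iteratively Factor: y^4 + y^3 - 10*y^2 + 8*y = (y)*(y^3 + y^2 - 10*y + 8) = y*(y - 1)*(y^2 + 2*y - 8) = y*(y - 1)*(y + 4)*(y - 2)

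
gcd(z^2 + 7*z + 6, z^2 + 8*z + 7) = z + 1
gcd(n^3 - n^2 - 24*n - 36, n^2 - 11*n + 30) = n - 6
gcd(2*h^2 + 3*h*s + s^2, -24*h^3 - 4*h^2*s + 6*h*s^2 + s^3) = 2*h + s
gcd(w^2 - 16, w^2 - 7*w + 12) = w - 4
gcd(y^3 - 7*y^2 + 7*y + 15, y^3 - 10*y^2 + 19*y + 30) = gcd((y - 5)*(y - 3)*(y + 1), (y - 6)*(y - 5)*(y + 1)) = y^2 - 4*y - 5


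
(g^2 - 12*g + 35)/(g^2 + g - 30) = (g - 7)/(g + 6)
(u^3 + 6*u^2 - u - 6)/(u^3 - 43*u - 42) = (u - 1)/(u - 7)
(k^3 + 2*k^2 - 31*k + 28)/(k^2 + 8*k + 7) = (k^2 - 5*k + 4)/(k + 1)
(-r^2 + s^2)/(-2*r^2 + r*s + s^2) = (r + s)/(2*r + s)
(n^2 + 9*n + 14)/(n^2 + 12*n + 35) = (n + 2)/(n + 5)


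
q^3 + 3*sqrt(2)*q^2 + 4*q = q*(q + sqrt(2))*(q + 2*sqrt(2))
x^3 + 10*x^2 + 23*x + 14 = (x + 1)*(x + 2)*(x + 7)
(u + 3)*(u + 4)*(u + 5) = u^3 + 12*u^2 + 47*u + 60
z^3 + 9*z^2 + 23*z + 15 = (z + 1)*(z + 3)*(z + 5)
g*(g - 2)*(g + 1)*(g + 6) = g^4 + 5*g^3 - 8*g^2 - 12*g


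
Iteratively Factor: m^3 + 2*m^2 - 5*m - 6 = (m + 1)*(m^2 + m - 6) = (m - 2)*(m + 1)*(m + 3)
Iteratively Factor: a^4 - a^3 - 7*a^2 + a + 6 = (a - 3)*(a^3 + 2*a^2 - a - 2) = (a - 3)*(a + 2)*(a^2 - 1) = (a - 3)*(a + 1)*(a + 2)*(a - 1)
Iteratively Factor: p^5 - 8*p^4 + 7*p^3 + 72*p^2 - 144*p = (p - 4)*(p^4 - 4*p^3 - 9*p^2 + 36*p) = (p - 4)*(p + 3)*(p^3 - 7*p^2 + 12*p) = (p - 4)*(p - 3)*(p + 3)*(p^2 - 4*p) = (p - 4)^2*(p - 3)*(p + 3)*(p)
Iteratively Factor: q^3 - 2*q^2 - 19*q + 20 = (q - 5)*(q^2 + 3*q - 4) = (q - 5)*(q + 4)*(q - 1)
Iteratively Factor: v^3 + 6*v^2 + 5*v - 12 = (v + 4)*(v^2 + 2*v - 3) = (v + 3)*(v + 4)*(v - 1)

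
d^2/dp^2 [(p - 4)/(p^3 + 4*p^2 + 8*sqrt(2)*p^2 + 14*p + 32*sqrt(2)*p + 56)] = 2*((p - 4)*(3*p^2 + 8*p + 16*sqrt(2)*p + 14 + 32*sqrt(2))^2 - (3*p^2 + 8*p + 16*sqrt(2)*p + (p - 4)*(3*p + 4 + 8*sqrt(2)) + 14 + 32*sqrt(2))*(p^3 + 4*p^2 + 8*sqrt(2)*p^2 + 14*p + 32*sqrt(2)*p + 56))/(p^3 + 4*p^2 + 8*sqrt(2)*p^2 + 14*p + 32*sqrt(2)*p + 56)^3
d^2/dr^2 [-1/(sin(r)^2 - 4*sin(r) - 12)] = 2*(2*sin(r)^4 - 6*sin(r)^3 + 29*sin(r)^2 - 12*sin(r) - 28)/((sin(r) - 6)^3*(sin(r) + 2)^3)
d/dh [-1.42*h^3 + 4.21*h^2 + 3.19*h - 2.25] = -4.26*h^2 + 8.42*h + 3.19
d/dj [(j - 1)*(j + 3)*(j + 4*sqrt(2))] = 3*j^2 + 4*j + 8*sqrt(2)*j - 3 + 8*sqrt(2)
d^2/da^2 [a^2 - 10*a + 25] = 2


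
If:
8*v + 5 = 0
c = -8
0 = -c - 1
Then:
No Solution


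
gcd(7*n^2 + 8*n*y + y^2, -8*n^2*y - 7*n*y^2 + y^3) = n + y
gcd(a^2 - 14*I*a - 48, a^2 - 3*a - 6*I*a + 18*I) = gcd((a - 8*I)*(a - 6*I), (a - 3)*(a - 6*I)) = a - 6*I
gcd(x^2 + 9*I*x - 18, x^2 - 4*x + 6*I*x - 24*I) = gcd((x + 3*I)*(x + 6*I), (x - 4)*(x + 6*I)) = x + 6*I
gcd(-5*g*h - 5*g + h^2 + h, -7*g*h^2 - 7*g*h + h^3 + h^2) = h + 1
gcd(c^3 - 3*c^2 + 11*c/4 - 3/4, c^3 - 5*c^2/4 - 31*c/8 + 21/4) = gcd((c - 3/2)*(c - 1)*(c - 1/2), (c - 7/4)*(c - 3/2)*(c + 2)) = c - 3/2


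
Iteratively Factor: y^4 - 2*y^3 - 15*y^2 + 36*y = (y - 3)*(y^3 + y^2 - 12*y) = (y - 3)^2*(y^2 + 4*y) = (y - 3)^2*(y + 4)*(y)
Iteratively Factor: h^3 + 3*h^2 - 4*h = (h + 4)*(h^2 - h) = h*(h + 4)*(h - 1)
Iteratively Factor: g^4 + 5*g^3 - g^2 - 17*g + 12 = (g + 3)*(g^3 + 2*g^2 - 7*g + 4) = (g - 1)*(g + 3)*(g^2 + 3*g - 4) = (g - 1)*(g + 3)*(g + 4)*(g - 1)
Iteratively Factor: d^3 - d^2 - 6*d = (d + 2)*(d^2 - 3*d) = (d - 3)*(d + 2)*(d)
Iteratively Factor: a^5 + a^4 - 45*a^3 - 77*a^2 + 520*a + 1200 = (a - 5)*(a^4 + 6*a^3 - 15*a^2 - 152*a - 240) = (a - 5)*(a + 4)*(a^3 + 2*a^2 - 23*a - 60) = (a - 5)*(a + 3)*(a + 4)*(a^2 - a - 20) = (a - 5)^2*(a + 3)*(a + 4)*(a + 4)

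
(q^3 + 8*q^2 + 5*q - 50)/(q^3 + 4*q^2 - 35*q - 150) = (q - 2)/(q - 6)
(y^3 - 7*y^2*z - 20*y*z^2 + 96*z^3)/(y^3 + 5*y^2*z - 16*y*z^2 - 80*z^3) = (y^2 - 11*y*z + 24*z^2)/(y^2 + y*z - 20*z^2)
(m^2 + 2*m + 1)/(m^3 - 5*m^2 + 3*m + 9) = (m + 1)/(m^2 - 6*m + 9)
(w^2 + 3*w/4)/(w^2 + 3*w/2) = (4*w + 3)/(2*(2*w + 3))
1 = 1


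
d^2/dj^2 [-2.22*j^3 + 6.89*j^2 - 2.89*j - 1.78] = 13.78 - 13.32*j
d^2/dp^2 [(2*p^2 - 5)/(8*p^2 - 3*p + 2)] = 2*(48*p^3 - 1056*p^2 + 360*p + 43)/(512*p^6 - 576*p^5 + 600*p^4 - 315*p^3 + 150*p^2 - 36*p + 8)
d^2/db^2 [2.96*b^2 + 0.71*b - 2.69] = 5.92000000000000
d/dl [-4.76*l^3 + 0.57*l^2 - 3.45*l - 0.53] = -14.28*l^2 + 1.14*l - 3.45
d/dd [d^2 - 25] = 2*d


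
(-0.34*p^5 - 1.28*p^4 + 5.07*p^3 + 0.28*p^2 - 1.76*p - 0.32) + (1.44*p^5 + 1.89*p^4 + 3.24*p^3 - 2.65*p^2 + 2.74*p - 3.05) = 1.1*p^5 + 0.61*p^4 + 8.31*p^3 - 2.37*p^2 + 0.98*p - 3.37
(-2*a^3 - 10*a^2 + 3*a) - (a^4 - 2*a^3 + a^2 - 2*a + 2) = -a^4 - 11*a^2 + 5*a - 2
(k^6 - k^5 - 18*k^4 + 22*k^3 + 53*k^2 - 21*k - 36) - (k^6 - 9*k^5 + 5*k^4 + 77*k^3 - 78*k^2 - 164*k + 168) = 8*k^5 - 23*k^4 - 55*k^3 + 131*k^2 + 143*k - 204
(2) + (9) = 11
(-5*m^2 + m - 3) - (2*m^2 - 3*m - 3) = -7*m^2 + 4*m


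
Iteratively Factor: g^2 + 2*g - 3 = (g - 1)*(g + 3)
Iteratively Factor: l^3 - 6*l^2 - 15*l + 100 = (l + 4)*(l^2 - 10*l + 25) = (l - 5)*(l + 4)*(l - 5)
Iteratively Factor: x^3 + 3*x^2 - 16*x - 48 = (x + 3)*(x^2 - 16) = (x + 3)*(x + 4)*(x - 4)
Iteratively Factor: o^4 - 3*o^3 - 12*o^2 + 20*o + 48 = (o - 4)*(o^3 + o^2 - 8*o - 12) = (o - 4)*(o + 2)*(o^2 - o - 6) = (o - 4)*(o + 2)^2*(o - 3)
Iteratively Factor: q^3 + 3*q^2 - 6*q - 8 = (q + 4)*(q^2 - q - 2) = (q - 2)*(q + 4)*(q + 1)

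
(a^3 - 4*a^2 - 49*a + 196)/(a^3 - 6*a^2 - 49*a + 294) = (a - 4)/(a - 6)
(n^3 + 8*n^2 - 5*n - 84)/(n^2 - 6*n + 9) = (n^2 + 11*n + 28)/(n - 3)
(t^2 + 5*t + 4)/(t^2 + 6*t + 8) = (t + 1)/(t + 2)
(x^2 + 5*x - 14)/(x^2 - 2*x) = (x + 7)/x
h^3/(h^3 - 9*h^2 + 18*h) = h^2/(h^2 - 9*h + 18)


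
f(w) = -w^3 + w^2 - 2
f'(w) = -3*w^2 + 2*w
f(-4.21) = 90.34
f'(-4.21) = -61.59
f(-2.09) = 11.50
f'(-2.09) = -17.28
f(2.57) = -12.37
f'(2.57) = -14.67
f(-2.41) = 17.81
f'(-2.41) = -22.24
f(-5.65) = 210.28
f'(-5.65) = -107.07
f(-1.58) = 4.44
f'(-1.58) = -10.65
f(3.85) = -44.24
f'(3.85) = -36.77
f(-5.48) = 192.60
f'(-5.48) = -101.05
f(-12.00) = 1870.00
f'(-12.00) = -456.00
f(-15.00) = 3598.00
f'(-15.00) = -705.00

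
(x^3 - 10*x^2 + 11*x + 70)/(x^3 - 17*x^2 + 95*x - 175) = (x + 2)/(x - 5)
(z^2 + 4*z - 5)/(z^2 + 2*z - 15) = (z - 1)/(z - 3)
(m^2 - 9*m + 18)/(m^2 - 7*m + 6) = (m - 3)/(m - 1)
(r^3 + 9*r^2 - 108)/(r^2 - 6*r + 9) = (r^2 + 12*r + 36)/(r - 3)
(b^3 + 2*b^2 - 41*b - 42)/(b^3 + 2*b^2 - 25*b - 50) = (b^3 + 2*b^2 - 41*b - 42)/(b^3 + 2*b^2 - 25*b - 50)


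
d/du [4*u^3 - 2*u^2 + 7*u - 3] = 12*u^2 - 4*u + 7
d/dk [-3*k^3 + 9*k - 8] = 9 - 9*k^2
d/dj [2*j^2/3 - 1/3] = 4*j/3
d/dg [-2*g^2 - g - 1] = -4*g - 1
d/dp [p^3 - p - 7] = 3*p^2 - 1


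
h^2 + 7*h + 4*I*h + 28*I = (h + 7)*(h + 4*I)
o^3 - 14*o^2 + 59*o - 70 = (o - 7)*(o - 5)*(o - 2)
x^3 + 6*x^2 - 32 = (x - 2)*(x + 4)^2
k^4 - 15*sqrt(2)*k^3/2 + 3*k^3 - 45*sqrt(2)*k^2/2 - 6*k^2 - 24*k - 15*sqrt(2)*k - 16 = (k + 1)*(k + 2)*(k - 8*sqrt(2))*(k + sqrt(2)/2)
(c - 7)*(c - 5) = c^2 - 12*c + 35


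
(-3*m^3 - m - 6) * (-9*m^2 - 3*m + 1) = 27*m^5 + 9*m^4 + 6*m^3 + 57*m^2 + 17*m - 6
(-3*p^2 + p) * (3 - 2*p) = 6*p^3 - 11*p^2 + 3*p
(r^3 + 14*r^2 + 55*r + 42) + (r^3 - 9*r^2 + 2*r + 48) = 2*r^3 + 5*r^2 + 57*r + 90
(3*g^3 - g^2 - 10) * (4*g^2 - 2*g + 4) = 12*g^5 - 10*g^4 + 14*g^3 - 44*g^2 + 20*g - 40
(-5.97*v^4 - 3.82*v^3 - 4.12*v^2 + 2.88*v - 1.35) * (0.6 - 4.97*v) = 29.6709*v^5 + 15.4034*v^4 + 18.1844*v^3 - 16.7856*v^2 + 8.4375*v - 0.81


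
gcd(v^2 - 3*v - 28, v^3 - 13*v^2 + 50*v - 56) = v - 7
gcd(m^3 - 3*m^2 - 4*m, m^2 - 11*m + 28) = m - 4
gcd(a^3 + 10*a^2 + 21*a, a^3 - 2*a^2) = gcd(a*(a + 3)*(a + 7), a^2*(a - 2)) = a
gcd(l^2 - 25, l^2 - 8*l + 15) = l - 5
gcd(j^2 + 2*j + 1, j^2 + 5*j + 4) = j + 1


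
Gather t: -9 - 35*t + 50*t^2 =50*t^2 - 35*t - 9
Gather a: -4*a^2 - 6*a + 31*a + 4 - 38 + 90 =-4*a^2 + 25*a + 56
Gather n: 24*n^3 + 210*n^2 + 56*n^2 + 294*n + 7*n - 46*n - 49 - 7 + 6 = 24*n^3 + 266*n^2 + 255*n - 50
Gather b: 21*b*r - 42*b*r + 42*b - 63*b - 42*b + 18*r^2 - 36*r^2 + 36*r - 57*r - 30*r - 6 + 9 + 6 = b*(-21*r - 63) - 18*r^2 - 51*r + 9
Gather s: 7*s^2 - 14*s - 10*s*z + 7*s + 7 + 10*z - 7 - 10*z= 7*s^2 + s*(-10*z - 7)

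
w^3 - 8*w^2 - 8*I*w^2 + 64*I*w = w*(w - 8)*(w - 8*I)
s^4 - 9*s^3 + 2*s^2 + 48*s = s*(s - 8)*(s - 3)*(s + 2)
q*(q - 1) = q^2 - q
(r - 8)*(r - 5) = r^2 - 13*r + 40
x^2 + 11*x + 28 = (x + 4)*(x + 7)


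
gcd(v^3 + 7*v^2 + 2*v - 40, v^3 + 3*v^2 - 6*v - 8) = v^2 + 2*v - 8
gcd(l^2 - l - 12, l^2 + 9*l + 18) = l + 3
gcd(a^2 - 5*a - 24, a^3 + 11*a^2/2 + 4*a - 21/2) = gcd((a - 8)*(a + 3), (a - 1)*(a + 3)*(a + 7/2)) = a + 3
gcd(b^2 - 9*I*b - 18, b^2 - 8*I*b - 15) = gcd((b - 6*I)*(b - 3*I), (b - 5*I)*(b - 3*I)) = b - 3*I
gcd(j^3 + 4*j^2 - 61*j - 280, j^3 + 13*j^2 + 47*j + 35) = j^2 + 12*j + 35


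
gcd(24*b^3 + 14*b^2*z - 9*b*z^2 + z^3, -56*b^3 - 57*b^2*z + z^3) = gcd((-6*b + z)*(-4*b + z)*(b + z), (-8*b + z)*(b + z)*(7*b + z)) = b + z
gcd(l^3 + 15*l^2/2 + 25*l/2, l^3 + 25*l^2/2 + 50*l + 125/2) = l^2 + 15*l/2 + 25/2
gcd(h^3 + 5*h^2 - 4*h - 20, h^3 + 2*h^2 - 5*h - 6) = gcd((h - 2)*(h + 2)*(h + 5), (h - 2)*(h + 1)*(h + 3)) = h - 2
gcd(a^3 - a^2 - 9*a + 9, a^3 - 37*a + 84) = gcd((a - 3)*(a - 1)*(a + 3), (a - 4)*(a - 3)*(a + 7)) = a - 3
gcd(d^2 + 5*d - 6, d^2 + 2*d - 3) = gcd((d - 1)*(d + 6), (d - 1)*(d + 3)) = d - 1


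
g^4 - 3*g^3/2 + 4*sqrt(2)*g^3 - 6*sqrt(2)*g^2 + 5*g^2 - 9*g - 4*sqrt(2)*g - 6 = (g - 2)*(g + 1/2)*(g + sqrt(2))*(g + 3*sqrt(2))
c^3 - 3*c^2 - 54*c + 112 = (c - 8)*(c - 2)*(c + 7)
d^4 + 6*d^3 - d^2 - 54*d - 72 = (d - 3)*(d + 2)*(d + 3)*(d + 4)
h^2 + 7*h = h*(h + 7)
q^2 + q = q*(q + 1)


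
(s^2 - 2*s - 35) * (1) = s^2 - 2*s - 35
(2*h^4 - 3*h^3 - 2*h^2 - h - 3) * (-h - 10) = -2*h^5 - 17*h^4 + 32*h^3 + 21*h^2 + 13*h + 30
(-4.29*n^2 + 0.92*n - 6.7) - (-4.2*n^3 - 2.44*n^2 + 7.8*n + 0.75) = 4.2*n^3 - 1.85*n^2 - 6.88*n - 7.45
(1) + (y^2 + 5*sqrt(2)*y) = y^2 + 5*sqrt(2)*y + 1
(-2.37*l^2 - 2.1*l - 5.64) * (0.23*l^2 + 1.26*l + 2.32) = -0.5451*l^4 - 3.4692*l^3 - 9.4416*l^2 - 11.9784*l - 13.0848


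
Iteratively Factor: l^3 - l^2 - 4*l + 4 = (l + 2)*(l^2 - 3*l + 2) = (l - 1)*(l + 2)*(l - 2)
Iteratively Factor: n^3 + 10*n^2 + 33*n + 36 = (n + 3)*(n^2 + 7*n + 12) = (n + 3)^2*(n + 4)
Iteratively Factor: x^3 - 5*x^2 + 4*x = (x)*(x^2 - 5*x + 4) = x*(x - 1)*(x - 4)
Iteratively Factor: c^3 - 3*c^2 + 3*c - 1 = (c - 1)*(c^2 - 2*c + 1) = (c - 1)^2*(c - 1)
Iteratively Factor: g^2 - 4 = (g + 2)*(g - 2)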